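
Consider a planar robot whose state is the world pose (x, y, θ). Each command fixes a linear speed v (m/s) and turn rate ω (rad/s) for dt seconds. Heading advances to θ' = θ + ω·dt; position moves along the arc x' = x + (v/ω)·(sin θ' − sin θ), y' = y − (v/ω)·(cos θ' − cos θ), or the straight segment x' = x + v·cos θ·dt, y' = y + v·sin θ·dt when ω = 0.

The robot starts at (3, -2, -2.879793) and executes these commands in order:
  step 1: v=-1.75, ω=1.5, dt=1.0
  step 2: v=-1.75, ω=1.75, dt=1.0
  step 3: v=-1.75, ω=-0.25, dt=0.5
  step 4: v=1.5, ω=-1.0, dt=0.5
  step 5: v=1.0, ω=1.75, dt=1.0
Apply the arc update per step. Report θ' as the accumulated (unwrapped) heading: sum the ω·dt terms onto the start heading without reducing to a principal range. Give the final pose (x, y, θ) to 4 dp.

(3.1225, 0.3322, 1.4952)

step 1: θ'=-1.3798 (R=-1.1667) → pose (3.8435, -0.6516, -1.3798)
step 2: θ'=0.3702 (R=-1.0000) → pose (2.4999, 0.0908, 0.3702)
step 3: θ'=0.2452 (R=7.0000) → pose (1.6665, -0.1740, 0.2452)
step 4: θ'=-0.2548 (R=-1.5000) → pose (2.4087, -0.1776, -0.2548)
step 5: θ'=1.4952 (R=0.5714) → pose (3.1225, 0.3322, 1.4952)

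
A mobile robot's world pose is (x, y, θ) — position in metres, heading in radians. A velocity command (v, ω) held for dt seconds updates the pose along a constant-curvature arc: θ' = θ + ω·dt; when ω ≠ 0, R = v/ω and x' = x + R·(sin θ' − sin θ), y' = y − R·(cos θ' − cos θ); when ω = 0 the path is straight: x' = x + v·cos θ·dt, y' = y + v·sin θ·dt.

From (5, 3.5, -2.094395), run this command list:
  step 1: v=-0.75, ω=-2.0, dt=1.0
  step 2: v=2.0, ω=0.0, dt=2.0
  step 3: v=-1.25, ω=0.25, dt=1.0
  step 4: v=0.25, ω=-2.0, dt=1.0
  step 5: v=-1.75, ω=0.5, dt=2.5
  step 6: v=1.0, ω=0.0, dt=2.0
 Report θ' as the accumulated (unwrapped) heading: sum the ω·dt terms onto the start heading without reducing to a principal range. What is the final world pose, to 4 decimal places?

step 1: θ'=-4.0944 (R=0.3750) → pose (5.6304, 3.5298, -4.0944)
step 2: θ'=-4.0944 (straight) → pose (3.3128, 6.7899, -4.0944)
step 3: θ'=-3.8444 (R=-5.0000) → pose (4.1562, 5.8718, -3.8444)
step 4: θ'=-5.8444 (R=-0.1250) → pose (4.1839, 6.0803, -5.8444)
step 5: θ'=-4.5944 (R=-3.5000) → pose (2.1952, 2.4999, -4.5944)
step 6: θ'=-4.5944 (straight) → pose (1.9598, 4.4860, -4.5944)

(1.9598, 4.4860, -4.5944)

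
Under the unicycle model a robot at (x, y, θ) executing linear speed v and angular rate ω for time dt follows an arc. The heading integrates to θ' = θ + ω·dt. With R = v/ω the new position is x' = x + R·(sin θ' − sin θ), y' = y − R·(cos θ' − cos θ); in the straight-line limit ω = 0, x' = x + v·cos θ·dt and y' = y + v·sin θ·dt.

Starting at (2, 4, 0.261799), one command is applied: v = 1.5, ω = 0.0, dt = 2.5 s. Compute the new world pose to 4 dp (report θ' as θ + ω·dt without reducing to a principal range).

θ' = 0.2618 + 0.0·2.5 = 0.2618
ω = 0 → straight: x' = 2 + 1.5·cos(0.2618)·2.5 = 5.6222
y' = 4 + 1.5·sin(0.2618)·2.5 = 4.9706

(5.6222, 4.9706, 0.2618)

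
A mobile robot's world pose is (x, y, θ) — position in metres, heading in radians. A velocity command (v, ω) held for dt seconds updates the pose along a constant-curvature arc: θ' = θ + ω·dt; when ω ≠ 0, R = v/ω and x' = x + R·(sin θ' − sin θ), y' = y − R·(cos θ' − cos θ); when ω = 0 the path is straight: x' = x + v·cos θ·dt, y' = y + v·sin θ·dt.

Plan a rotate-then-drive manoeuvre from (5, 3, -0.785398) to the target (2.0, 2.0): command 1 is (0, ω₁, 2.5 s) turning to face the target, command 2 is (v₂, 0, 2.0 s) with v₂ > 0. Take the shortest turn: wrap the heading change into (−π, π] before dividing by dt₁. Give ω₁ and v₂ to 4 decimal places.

heading to target = atan2(2−3, 2−5) = -2.8198
Δθ = wrap(-2.8198 − -0.7854) = -2.0344; ω₁ = Δθ/dt₁ = -0.8138
distance = √((2−5)² + (2−3)²) = 3.1623; v₂ = distance/dt₂ = 1.5811

ω₁ = -0.8138, v₂ = 1.5811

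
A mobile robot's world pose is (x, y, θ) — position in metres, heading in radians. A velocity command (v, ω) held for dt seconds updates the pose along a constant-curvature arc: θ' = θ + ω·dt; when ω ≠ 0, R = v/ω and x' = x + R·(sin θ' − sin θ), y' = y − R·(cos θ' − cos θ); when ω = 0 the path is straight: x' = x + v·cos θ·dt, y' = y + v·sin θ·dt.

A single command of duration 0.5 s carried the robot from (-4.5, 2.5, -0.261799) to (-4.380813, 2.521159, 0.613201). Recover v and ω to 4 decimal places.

Δθ = 0.613201 − -0.261799 = 0.875000
ω = Δθ/dt = 0.875000/0.5 = 1.7500
R = Δx/(sin θ' − sin θ) = 0.1429
v = R·ω = 0.1429·1.7500 = 0.2500

v = 0.2500, ω = 1.7500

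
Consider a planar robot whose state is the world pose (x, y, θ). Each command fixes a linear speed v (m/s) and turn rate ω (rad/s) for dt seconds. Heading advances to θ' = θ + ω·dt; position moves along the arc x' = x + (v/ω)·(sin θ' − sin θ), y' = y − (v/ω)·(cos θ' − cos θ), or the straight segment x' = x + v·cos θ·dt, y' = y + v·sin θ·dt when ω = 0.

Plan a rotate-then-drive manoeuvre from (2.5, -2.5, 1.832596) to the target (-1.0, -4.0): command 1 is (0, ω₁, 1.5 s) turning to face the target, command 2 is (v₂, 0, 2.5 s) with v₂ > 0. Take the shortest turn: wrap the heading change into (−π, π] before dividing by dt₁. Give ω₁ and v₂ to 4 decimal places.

ω₁ = 1.1426, v₂ = 1.5232

heading to target = atan2(-4−-2.5, -1−2.5) = -2.7367
Δθ = wrap(-2.7367 − 1.8326) = 1.7139; ω₁ = Δθ/dt₁ = 1.1426
distance = √((-1−2.5)² + (-4−-2.5)²) = 3.8079; v₂ = distance/dt₂ = 1.5232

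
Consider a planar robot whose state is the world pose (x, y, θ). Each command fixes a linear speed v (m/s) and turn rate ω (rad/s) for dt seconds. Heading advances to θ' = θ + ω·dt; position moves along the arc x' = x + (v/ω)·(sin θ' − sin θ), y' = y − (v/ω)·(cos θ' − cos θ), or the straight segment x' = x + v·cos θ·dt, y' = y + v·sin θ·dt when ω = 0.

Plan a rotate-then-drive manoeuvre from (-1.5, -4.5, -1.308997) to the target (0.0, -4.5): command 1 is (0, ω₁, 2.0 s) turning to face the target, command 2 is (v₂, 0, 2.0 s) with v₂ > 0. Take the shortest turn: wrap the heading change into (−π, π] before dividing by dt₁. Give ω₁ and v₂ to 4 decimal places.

heading to target = atan2(-4.5−-4.5, 0−-1.5) = 0.0000
Δθ = wrap(0.0000 − -1.3090) = 1.3090; ω₁ = Δθ/dt₁ = 0.6545
distance = √((0−-1.5)² + (-4.5−-4.5)²) = 1.5000; v₂ = distance/dt₂ = 0.7500

ω₁ = 0.6545, v₂ = 0.7500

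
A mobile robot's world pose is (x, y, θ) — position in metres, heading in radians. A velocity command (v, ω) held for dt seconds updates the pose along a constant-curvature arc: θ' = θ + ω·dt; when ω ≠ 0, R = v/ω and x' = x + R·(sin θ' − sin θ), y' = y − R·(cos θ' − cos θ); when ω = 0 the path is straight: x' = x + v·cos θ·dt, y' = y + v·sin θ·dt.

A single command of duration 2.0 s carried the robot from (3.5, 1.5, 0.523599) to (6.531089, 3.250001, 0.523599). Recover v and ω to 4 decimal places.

v = 1.7500, ω = 0.0000

Δθ = 0.523599 − 0.523599 = 0.000000
ω = Δθ/dt = 0.000000/2.0 = 0.0000
ω = 0 → v = (Δx·cos θ + Δy·sin θ)/dt = 1.7500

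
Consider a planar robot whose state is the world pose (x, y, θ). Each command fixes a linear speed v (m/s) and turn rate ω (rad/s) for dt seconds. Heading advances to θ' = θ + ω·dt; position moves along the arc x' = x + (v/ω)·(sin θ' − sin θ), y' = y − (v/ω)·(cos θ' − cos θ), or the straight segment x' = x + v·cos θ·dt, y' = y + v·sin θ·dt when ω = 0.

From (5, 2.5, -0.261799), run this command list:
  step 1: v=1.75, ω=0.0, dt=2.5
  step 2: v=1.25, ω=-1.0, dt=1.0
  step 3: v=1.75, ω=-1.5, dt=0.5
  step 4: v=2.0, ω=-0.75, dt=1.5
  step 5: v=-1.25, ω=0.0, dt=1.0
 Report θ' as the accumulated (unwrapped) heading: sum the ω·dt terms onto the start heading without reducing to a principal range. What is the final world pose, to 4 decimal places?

step 1: θ'=-0.2618 (straight) → pose (9.2259, 1.3677, -0.2618)
step 2: θ'=-1.2618 (R=-1.2500) → pose (10.0932, 0.5404, -1.2618)
step 3: θ'=-2.0118 (R=-1.1667) → pose (10.0368, -0.3124, -2.0118)
step 4: θ'=-3.1368 (R=-2.6667) → pose (7.6381, -1.8408, -3.1368)
step 5: θ'=-3.1368 (straight) → pose (8.8881, -1.8348, -3.1368)

(8.8881, -1.8348, -3.1368)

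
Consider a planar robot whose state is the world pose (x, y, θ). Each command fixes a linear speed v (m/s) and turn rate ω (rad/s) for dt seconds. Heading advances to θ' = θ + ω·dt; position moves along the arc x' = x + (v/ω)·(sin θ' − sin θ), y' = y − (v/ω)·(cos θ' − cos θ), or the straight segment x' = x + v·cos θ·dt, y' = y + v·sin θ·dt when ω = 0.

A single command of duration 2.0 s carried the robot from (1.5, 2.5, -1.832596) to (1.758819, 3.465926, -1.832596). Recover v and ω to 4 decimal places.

v = -0.5000, ω = 0.0000

Δθ = -1.832596 − -1.832596 = 0.000000
ω = Δθ/dt = 0.000000/2.0 = 0.0000
ω = 0 → v = (Δx·cos θ + Δy·sin θ)/dt = -0.5000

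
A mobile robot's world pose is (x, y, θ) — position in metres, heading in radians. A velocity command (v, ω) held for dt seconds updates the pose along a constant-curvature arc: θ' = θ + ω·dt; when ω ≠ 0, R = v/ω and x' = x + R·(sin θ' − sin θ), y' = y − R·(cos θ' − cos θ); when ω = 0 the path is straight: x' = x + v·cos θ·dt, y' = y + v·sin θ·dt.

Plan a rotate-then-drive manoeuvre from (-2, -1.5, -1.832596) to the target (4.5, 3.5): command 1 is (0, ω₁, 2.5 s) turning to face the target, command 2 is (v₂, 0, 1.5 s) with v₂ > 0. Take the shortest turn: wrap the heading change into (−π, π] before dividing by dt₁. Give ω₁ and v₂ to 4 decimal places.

heading to target = atan2(3.5−-1.5, 4.5−-2) = 0.6557
Δθ = wrap(0.6557 − -1.8326) = 2.4883; ω₁ = Δθ/dt₁ = 0.9953
distance = √((4.5−-2)² + (3.5−-1.5)²) = 8.2006; v₂ = distance/dt₂ = 5.4671

ω₁ = 0.9953, v₂ = 5.4671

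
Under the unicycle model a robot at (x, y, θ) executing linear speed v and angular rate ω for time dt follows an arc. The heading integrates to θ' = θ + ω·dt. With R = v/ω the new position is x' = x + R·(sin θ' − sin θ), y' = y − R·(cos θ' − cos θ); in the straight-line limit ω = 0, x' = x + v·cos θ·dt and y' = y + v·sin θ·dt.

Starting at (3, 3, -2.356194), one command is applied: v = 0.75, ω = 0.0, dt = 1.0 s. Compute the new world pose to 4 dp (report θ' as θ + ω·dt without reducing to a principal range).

θ' = -2.3562 + 0.0·1.0 = -2.3562
ω = 0 → straight: x' = 3 + 0.75·cos(-2.3562)·1.0 = 2.4697
y' = 3 + 0.75·sin(-2.3562)·1.0 = 2.4697

(2.4697, 2.4697, -2.3562)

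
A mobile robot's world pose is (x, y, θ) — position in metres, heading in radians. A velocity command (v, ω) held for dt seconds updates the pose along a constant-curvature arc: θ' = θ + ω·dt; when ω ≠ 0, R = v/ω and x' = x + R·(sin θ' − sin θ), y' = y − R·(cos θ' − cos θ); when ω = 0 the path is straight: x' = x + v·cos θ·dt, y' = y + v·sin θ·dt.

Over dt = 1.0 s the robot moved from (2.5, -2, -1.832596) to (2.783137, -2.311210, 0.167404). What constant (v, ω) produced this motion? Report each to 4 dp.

v = 0.5000, ω = 2.0000

Δθ = 0.167404 − -1.832596 = 2.000000
ω = Δθ/dt = 2.000000/1.0 = 2.0000
R = −Δy/(cos θ' − cos θ) = 0.2500
v = R·ω = 0.2500·2.0000 = 0.5000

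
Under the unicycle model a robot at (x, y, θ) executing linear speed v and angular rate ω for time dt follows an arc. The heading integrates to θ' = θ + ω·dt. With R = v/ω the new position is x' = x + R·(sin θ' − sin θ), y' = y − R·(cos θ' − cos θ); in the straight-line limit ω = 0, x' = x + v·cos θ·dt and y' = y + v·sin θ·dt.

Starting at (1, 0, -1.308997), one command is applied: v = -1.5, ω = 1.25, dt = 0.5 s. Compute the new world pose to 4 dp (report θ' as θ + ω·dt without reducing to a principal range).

(0.5992, 0.6195, -0.6840)

θ' = -1.3090 + 1.25·0.5 = -0.6840
R = v/ω = -1.5/1.25 = -1.2000
x' = 1 + -1.2000·(sin -0.6840 − sin -1.3090) = 0.5992
y' = 0 − -1.2000·(cos -0.6840 − cos -1.3090) = 0.6195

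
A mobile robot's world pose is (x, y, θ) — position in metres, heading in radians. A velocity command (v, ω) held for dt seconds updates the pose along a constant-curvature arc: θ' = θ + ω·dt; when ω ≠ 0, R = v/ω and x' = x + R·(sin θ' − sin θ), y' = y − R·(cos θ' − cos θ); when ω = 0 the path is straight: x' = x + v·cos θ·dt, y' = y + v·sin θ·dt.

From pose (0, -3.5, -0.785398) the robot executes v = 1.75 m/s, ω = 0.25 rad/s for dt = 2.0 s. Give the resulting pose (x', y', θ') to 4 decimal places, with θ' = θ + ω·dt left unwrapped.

(2.9790, -5.2671, -0.2854)

θ' = -0.7854 + 0.25·2.0 = -0.2854
R = v/ω = 1.75/0.25 = 7.0000
x' = 0 + 7.0000·(sin -0.2854 − sin -0.7854) = 2.9790
y' = -3.5 − 7.0000·(cos -0.2854 − cos -0.7854) = -5.2671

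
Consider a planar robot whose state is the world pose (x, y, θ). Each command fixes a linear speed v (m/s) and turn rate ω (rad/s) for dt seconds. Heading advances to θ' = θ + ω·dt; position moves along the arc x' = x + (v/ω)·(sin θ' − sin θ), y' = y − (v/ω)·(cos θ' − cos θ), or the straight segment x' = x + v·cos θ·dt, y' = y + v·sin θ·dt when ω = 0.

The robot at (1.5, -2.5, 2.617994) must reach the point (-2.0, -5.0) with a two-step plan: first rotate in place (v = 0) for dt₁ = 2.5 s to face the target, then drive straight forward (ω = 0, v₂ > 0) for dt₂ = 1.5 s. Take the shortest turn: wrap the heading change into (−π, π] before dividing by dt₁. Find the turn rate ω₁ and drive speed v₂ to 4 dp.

ω₁ = 0.4575, v₂ = 2.8674

heading to target = atan2(-5−-2.5, -2−1.5) = -2.5213
Δθ = wrap(-2.5213 − 2.6180) = 1.1438; ω₁ = Δθ/dt₁ = 0.4575
distance = √((-2−1.5)² + (-5−-2.5)²) = 4.3012; v₂ = distance/dt₂ = 2.8674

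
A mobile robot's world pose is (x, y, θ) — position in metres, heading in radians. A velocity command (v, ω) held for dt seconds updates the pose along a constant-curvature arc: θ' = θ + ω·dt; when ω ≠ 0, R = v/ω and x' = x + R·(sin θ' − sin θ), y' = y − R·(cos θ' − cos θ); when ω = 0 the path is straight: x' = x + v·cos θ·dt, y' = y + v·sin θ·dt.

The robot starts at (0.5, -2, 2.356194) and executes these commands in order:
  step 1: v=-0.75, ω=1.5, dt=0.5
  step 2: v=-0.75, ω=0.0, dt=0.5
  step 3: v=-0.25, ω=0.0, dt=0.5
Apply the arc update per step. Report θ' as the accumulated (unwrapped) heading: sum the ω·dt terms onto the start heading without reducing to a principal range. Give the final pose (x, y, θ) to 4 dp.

(1.3355, -2.1638, 3.1062)

step 1: θ'=3.1062 (R=-0.5000) → pose (0.8359, -2.1461, 3.1062)
step 2: θ'=3.1062 (straight) → pose (1.2106, -2.1594, 3.1062)
step 3: θ'=3.1062 (straight) → pose (1.3355, -2.1638, 3.1062)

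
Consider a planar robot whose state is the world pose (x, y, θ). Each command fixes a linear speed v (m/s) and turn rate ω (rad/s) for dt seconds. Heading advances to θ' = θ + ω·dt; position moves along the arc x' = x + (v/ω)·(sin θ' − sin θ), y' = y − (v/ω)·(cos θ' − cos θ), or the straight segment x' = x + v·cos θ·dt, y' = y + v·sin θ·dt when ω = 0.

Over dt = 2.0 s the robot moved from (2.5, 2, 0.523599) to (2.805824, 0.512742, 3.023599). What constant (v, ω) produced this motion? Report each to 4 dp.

v = -1.0000, ω = 1.2500

Δθ = 3.023599 − 0.523599 = 2.500000
ω = Δθ/dt = 2.500000/2.0 = 1.2500
R = −Δy/(cos θ' − cos θ) = -0.8000
v = R·ω = -0.8000·1.2500 = -1.0000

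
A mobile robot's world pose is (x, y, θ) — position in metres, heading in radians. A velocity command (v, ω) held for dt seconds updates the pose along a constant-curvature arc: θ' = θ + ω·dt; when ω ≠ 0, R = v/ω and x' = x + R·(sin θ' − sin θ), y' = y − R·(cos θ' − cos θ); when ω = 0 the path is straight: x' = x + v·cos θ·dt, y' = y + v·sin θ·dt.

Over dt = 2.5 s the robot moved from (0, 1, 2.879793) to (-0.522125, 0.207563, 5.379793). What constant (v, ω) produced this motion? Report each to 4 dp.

v = 0.5000, ω = 1.0000

Δθ = 5.379793 − 2.879793 = 2.500000
ω = Δθ/dt = 2.500000/2.5 = 1.0000
R = −Δy/(cos θ' − cos θ) = 0.5000
v = R·ω = 0.5000·1.0000 = 0.5000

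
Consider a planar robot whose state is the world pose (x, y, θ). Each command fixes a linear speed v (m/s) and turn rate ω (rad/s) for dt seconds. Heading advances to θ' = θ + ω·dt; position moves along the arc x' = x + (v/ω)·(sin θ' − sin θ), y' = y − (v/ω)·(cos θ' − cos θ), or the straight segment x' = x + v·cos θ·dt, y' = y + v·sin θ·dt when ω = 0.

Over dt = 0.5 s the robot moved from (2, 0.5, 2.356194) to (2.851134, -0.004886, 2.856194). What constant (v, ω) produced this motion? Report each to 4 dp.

v = -2.0000, ω = 1.0000

Δθ = 2.856194 − 2.356194 = 0.500000
ω = Δθ/dt = 0.500000/0.5 = 1.0000
R = Δx/(sin θ' − sin θ) = -2.0000
v = R·ω = -2.0000·1.0000 = -2.0000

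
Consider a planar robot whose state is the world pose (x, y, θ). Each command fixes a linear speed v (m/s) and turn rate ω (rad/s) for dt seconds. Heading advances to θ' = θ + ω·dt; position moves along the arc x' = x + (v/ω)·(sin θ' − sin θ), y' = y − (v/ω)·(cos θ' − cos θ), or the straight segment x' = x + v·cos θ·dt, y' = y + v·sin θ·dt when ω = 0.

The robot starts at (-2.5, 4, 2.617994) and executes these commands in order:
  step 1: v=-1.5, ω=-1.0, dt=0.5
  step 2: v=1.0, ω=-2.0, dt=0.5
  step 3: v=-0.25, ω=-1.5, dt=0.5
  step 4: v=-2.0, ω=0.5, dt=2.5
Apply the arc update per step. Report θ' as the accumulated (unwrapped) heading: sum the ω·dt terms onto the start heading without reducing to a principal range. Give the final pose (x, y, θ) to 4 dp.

step 1: θ'=2.1180 (R=1.5000) → pose (-1.9690, 3.4814, 2.1180)
step 2: θ'=1.1180 (R=-0.5000) → pose (-1.9916, 3.9603, 1.1180)
step 3: θ'=0.3680 (R=0.1667) → pose (-2.0816, 3.8777, 0.3680)
step 4: θ'=1.6180 (R=-4.0000) → pose (-4.6381, -0.0432, 1.6180)

(-4.6381, -0.0432, 1.6180)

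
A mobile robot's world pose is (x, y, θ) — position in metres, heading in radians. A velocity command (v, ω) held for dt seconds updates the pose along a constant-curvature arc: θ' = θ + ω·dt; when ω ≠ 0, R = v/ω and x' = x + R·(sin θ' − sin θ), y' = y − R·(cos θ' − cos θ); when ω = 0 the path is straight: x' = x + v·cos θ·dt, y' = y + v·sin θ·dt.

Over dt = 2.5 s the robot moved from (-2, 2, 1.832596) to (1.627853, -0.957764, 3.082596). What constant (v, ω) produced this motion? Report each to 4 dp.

Δθ = 3.082596 − 1.832596 = 1.250000
ω = Δθ/dt = 1.250000/2.5 = 0.5000
R = Δx/(sin θ' − sin θ) = -4.0000
v = R·ω = -4.0000·0.5000 = -2.0000

v = -2.0000, ω = 0.5000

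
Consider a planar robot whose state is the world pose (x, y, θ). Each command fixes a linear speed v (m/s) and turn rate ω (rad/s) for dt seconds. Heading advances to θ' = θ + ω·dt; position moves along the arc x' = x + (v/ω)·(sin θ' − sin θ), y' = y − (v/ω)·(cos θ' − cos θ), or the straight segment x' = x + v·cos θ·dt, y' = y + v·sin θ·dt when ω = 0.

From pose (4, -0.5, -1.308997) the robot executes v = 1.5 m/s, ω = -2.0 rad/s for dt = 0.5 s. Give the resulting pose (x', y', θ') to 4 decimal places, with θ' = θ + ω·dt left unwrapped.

(3.8303, -1.1988, -2.3090)

θ' = -1.3090 + -2.0·0.5 = -2.3090
R = v/ω = 1.5/-2.0 = -0.7500
x' = 4 + -0.7500·(sin -2.3090 − sin -1.3090) = 3.8303
y' = -0.5 − -0.7500·(cos -2.3090 − cos -1.3090) = -1.1988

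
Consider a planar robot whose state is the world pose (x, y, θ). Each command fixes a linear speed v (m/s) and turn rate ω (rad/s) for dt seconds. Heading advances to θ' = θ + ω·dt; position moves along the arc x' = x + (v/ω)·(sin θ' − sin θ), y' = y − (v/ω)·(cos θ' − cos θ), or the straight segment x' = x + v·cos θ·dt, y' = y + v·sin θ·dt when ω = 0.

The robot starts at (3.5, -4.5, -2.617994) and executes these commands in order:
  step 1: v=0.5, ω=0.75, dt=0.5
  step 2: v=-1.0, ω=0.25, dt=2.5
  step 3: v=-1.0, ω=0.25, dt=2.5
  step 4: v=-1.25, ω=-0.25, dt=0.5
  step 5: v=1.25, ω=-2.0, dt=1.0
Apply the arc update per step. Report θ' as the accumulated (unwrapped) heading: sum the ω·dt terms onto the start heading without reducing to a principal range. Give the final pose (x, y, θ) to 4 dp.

(2.6775, -0.3414, -3.1180)

step 1: θ'=-2.2430 (R=0.6667) → pose (3.3117, -4.6622, -2.2430)
step 2: θ'=-1.6180 (R=-4.0000) → pose (4.1774, -2.3601, -1.6180)
step 3: θ'=-0.9930 (R=-4.0000) → pose (3.5325, 0.0134, -0.9930)
step 4: θ'=-1.1180 (R=5.0000) → pose (3.2247, 0.5568, -1.1180)
step 5: θ'=-3.1180 (R=-0.6250) → pose (2.6775, -0.3414, -3.1180)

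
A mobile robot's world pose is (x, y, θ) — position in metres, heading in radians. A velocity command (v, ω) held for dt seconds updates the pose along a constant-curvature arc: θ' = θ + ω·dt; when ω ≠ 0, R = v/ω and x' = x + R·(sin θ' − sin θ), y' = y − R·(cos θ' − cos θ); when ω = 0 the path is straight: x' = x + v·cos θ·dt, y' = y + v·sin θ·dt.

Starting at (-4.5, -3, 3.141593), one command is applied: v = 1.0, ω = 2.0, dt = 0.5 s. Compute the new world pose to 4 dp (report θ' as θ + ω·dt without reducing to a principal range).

(-4.9207, -3.2298, 4.1416)

θ' = 3.1416 + 2.0·0.5 = 4.1416
R = v/ω = 1.0/2.0 = 0.5000
x' = -4.5 + 0.5000·(sin 4.1416 − sin 3.1416) = -4.9207
y' = -3 − 0.5000·(cos 4.1416 − cos 3.1416) = -3.2298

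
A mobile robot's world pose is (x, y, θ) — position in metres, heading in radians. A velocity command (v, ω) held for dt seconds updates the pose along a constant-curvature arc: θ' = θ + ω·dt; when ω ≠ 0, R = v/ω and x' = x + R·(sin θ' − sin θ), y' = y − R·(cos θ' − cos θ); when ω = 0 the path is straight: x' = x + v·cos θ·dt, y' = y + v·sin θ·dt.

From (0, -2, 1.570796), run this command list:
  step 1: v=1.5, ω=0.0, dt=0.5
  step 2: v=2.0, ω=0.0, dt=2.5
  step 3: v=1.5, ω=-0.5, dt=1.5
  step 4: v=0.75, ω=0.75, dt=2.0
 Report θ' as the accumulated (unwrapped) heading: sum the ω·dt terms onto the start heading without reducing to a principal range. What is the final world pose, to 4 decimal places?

(0.8049, 7.1582, 2.3208)

step 1: θ'=1.5708 (straight) → pose (0.0000, -1.2500, 1.5708)
step 2: θ'=1.5708 (straight) → pose (0.0000, 3.7500, 1.5708)
step 3: θ'=0.8208 (R=-3.0000) → pose (0.8049, 5.7949, 0.8208)
step 4: θ'=2.3208 (R=1.0000) → pose (0.8049, 7.1582, 2.3208)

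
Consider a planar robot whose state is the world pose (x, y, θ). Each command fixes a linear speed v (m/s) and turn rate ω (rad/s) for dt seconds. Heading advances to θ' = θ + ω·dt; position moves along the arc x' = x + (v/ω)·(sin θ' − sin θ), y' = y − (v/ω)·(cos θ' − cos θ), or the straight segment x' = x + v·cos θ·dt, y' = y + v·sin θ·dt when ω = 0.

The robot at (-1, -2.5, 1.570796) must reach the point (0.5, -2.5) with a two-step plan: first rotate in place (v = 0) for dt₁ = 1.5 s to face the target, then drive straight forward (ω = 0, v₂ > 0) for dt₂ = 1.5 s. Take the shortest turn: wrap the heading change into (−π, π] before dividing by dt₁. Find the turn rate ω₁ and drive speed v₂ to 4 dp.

ω₁ = -1.0472, v₂ = 1.0000

heading to target = atan2(-2.5−-2.5, 0.5−-1) = 0.0000
Δθ = wrap(0.0000 − 1.5708) = -1.5708; ω₁ = Δθ/dt₁ = -1.0472
distance = √((0.5−-1)² + (-2.5−-2.5)²) = 1.5000; v₂ = distance/dt₂ = 1.0000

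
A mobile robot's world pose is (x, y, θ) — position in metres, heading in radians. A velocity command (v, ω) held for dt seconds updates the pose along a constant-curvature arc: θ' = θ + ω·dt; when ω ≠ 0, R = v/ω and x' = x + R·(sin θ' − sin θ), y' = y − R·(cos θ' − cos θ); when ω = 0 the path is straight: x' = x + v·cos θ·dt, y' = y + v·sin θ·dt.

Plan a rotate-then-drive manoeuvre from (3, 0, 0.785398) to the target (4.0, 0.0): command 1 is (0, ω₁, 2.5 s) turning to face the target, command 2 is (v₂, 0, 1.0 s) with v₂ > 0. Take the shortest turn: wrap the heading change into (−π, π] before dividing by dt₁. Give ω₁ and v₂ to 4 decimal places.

heading to target = atan2(0−0, 4−3) = 0.0000
Δθ = wrap(0.0000 − 0.7854) = -0.7854; ω₁ = Δθ/dt₁ = -0.3142
distance = √((4−3)² + (0−0)²) = 1.0000; v₂ = distance/dt₂ = 1.0000

ω₁ = -0.3142, v₂ = 1.0000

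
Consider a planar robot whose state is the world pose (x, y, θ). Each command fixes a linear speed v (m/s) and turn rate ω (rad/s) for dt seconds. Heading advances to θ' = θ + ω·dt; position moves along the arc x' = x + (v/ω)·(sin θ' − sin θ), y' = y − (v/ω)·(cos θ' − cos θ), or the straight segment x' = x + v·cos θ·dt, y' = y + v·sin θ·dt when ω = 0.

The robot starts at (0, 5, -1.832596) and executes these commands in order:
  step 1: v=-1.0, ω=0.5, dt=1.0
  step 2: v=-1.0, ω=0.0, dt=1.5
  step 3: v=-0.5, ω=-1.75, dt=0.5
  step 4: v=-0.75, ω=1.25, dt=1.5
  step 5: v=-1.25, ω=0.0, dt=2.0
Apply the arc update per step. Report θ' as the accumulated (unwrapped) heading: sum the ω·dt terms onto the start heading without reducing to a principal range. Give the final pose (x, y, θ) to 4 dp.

step 1: θ'=-1.3326 (R=-2.0000) → pose (0.0117, 5.9895, -1.3326)
step 2: θ'=-1.3326 (straight) → pose (-0.3423, 7.4472, -1.3326)
step 3: θ'=-2.2076 (R=0.2857) → pose (-0.2943, 7.6845, -2.2076)
step 4: θ'=-0.3326 (R=-0.6000) → pose (-0.5808, 8.6084, -0.3326)
step 5: θ'=-0.3326 (straight) → pose (-2.9438, 9.4246, -0.3326)

(-2.9438, 9.4246, -0.3326)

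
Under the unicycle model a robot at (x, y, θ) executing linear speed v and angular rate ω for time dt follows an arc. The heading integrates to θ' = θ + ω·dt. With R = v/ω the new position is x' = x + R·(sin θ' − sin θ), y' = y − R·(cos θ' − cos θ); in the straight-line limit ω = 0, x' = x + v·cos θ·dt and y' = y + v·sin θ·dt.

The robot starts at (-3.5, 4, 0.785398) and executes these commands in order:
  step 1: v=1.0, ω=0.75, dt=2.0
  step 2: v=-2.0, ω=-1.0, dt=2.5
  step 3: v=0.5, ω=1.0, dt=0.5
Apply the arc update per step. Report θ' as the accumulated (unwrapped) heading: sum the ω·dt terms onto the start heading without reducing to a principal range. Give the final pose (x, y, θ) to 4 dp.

step 1: θ'=2.2854 (R=1.3333) → pose (-3.4357, 5.8166, 2.2854)
step 2: θ'=-0.2146 (R=2.0000) → pose (-5.3723, 2.5518, -0.2146)
step 3: θ'=0.2854 (R=0.5000) → pose (-5.1250, 2.5606, 0.2854)

(-5.1250, 2.5606, 0.2854)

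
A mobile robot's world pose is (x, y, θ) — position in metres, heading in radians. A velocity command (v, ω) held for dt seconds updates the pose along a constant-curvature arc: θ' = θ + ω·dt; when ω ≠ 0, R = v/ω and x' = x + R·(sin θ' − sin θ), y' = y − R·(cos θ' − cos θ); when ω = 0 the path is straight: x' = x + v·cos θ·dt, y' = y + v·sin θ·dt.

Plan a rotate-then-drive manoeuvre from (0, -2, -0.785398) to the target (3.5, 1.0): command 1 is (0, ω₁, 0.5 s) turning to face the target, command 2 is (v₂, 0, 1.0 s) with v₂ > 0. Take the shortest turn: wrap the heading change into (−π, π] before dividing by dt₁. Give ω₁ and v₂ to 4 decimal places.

heading to target = atan2(1−-2, 3.5−0) = 0.7086
Δθ = wrap(0.7086 − -0.7854) = 1.4940; ω₁ = Δθ/dt₁ = 2.9880
distance = √((3.5−0)² + (1−-2)²) = 4.6098; v₂ = distance/dt₂ = 4.6098

ω₁ = 2.9880, v₂ = 4.6098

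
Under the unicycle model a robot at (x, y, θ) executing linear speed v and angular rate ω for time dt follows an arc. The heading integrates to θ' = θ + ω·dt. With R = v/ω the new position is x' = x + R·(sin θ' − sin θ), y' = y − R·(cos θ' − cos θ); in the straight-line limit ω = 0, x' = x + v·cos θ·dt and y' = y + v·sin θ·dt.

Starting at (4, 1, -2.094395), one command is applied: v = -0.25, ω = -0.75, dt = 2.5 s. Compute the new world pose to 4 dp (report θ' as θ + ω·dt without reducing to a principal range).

θ' = -2.0944 + -0.75·2.5 = -3.9694
R = v/ω = -0.25/-0.75 = 0.3333
x' = 4 + 0.3333·(sin -3.9694 − sin -2.0944) = 4.5342
y' = 1 − 0.3333·(cos -3.9694 − cos -2.0944) = 1.0588

(4.5342, 1.0588, -3.9694)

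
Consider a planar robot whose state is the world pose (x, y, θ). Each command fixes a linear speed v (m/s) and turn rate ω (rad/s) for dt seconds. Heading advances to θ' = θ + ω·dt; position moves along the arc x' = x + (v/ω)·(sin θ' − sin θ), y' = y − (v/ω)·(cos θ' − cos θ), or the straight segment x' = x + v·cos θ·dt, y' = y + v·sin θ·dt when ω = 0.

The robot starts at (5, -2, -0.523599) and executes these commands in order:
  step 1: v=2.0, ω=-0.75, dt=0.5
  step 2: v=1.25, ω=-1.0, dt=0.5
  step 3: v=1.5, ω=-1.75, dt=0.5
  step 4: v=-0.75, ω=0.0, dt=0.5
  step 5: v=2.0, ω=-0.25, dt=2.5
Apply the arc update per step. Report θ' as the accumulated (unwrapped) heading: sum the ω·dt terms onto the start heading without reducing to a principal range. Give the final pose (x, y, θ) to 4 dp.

step 1: θ'=-0.8986 (R=-2.6667) → pose (5.7532, -2.6488, -0.8986)
step 2: θ'=-1.3986 (R=-1.2500) → pose (6.0067, -3.2130, -1.3986)
step 3: θ'=-2.2736 (R=-0.8571) → pose (5.8162, -3.9139, -2.2736)
step 4: θ'=-2.2736 (straight) → pose (6.0586, -3.6278, -2.2736)
step 5: θ'=-2.8986 (R=-8.0000) → pose (1.8792, -6.2219, -2.8986)

(1.8792, -6.2219, -2.8986)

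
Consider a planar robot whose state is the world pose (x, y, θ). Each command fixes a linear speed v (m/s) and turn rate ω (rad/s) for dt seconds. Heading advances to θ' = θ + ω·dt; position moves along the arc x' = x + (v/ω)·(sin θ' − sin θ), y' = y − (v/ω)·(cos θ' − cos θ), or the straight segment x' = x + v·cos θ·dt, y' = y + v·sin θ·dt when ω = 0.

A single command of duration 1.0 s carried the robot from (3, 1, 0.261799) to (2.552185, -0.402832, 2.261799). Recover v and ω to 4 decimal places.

v = -1.7500, ω = 2.0000

Δθ = 2.261799 − 0.261799 = 2.000000
ω = Δθ/dt = 2.000000/1.0 = 2.0000
R = −Δy/(cos θ' − cos θ) = -0.8750
v = R·ω = -0.8750·2.0000 = -1.7500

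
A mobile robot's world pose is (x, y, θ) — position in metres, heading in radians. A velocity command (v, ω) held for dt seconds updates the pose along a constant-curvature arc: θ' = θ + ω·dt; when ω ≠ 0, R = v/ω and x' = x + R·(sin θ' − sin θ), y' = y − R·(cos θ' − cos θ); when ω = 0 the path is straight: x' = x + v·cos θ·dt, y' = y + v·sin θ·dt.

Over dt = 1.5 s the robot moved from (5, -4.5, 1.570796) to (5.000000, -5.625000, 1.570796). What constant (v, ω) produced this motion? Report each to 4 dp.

v = -0.7500, ω = 0.0000

Δθ = 1.570796 − 1.570796 = 0.000000
ω = Δθ/dt = 0.000000/1.5 = 0.0000
ω = 0 → v = (Δx·cos θ + Δy·sin θ)/dt = -0.7500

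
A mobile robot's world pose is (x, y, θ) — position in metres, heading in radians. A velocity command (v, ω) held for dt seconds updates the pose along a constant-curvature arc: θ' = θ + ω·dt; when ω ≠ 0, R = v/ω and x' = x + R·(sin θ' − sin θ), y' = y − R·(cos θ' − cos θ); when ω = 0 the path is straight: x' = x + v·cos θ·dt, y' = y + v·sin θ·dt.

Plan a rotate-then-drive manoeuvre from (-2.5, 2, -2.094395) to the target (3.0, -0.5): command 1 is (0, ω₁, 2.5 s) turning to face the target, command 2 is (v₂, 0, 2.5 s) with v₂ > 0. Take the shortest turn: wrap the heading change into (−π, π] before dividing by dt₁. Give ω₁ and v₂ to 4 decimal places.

ω₁ = 0.6671, v₂ = 2.4166

heading to target = atan2(-0.5−2, 3−-2.5) = -0.4266
Δθ = wrap(-0.4266 − -2.0944) = 1.6678; ω₁ = Δθ/dt₁ = 0.6671
distance = √((3−-2.5)² + (-0.5−2)²) = 6.0415; v₂ = distance/dt₂ = 2.4166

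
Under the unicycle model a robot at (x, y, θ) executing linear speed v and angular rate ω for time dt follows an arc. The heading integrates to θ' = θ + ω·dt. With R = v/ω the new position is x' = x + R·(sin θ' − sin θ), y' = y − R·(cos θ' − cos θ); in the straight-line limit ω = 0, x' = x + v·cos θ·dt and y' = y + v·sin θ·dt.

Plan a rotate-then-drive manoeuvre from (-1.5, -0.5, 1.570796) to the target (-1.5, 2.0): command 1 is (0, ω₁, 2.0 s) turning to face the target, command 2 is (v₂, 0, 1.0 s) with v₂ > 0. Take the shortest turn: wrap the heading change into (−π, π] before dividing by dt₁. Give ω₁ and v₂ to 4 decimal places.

heading to target = atan2(2−-0.5, -1.5−-1.5) = 1.5708
Δθ = wrap(1.5708 − 1.5708) = 0.0000; ω₁ = Δθ/dt₁ = 0.0000
distance = √((-1.5−-1.5)² + (2−-0.5)²) = 2.5000; v₂ = distance/dt₂ = 2.5000

ω₁ = 0.0000, v₂ = 2.5000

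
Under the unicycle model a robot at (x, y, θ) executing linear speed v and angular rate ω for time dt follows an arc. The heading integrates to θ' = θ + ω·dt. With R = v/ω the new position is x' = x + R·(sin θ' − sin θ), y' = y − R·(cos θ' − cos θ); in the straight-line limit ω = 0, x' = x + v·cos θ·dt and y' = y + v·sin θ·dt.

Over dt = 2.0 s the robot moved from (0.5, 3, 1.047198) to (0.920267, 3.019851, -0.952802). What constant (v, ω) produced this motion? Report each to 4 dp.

v = 0.2500, ω = -1.0000

Δθ = -0.952802 − 1.047198 = -2.000000
ω = Δθ/dt = -2.000000/2.0 = -1.0000
R = Δx/(sin θ' − sin θ) = -0.2500
v = R·ω = -0.2500·-1.0000 = 0.2500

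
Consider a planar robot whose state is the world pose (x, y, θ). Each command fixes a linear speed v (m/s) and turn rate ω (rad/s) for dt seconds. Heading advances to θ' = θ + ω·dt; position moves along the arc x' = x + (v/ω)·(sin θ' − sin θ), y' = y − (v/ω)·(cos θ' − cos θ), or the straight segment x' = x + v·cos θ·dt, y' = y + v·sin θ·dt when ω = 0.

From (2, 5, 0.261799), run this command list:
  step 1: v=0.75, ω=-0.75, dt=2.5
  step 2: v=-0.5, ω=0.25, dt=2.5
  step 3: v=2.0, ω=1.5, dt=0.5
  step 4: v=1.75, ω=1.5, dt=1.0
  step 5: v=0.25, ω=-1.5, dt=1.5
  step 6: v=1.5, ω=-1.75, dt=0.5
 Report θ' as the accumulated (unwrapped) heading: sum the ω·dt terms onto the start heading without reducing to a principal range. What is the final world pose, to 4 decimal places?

step 1: θ'=-1.6132 (R=-1.0000) → pose (3.2579, 3.9917, -1.6132)
step 2: θ'=-0.9882 (R=-2.0000) → pose (2.9298, 5.1769, -0.9882)
step 3: θ'=-0.2382 (R=1.3333) → pose (3.7286, 4.6148, -0.2382)
step 4: θ'=1.2618 (R=1.1667) → pose (5.1153, 5.3937, 1.2618)
step 5: θ'=-0.9882 (R=-0.1667) → pose (5.4132, 5.4347, -0.9882)
step 6: θ'=-1.8632 (R=-0.8571) → pose (5.5182, 4.7160, -1.8632)

(5.5182, 4.7160, -1.8632)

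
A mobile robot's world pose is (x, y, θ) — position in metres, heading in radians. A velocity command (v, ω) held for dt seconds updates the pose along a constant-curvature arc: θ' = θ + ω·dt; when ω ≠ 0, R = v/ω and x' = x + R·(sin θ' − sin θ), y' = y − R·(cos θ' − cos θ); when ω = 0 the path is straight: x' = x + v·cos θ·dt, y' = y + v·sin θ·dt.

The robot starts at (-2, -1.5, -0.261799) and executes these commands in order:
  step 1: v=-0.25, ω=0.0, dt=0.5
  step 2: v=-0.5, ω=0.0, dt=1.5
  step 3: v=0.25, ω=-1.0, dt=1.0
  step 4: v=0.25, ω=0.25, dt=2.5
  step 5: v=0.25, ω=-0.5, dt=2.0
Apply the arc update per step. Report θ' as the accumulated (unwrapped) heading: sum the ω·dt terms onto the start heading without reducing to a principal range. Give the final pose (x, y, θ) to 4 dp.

step 1: θ'=-0.2618 (straight) → pose (-2.1207, -1.4676, -0.2618)
step 2: θ'=-0.2618 (straight) → pose (-2.8452, -1.2735, -0.2618)
step 3: θ'=-1.2618 (R=-0.2500) → pose (-2.6717, -1.4390, -1.2618)
step 4: θ'=-0.6368 (R=1.0000) → pose (-2.3137, -1.9389, -0.6368)
step 5: θ'=-1.6368 (R=-0.5000) → pose (-2.1121, -2.3739, -1.6368)

(-2.1121, -2.3739, -1.6368)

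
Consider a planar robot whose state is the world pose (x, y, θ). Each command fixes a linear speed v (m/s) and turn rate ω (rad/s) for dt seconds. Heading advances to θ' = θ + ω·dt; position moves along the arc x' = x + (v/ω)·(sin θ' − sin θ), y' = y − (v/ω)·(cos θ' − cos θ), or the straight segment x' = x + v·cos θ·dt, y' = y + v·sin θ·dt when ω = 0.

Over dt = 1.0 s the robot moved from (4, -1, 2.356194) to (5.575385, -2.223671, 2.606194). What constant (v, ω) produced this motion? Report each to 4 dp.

Δθ = 2.606194 − 2.356194 = 0.250000
ω = Δθ/dt = 0.250000/1.0 = 0.2500
R = Δx/(sin θ' − sin θ) = -8.0000
v = R·ω = -8.0000·0.2500 = -2.0000

v = -2.0000, ω = 0.2500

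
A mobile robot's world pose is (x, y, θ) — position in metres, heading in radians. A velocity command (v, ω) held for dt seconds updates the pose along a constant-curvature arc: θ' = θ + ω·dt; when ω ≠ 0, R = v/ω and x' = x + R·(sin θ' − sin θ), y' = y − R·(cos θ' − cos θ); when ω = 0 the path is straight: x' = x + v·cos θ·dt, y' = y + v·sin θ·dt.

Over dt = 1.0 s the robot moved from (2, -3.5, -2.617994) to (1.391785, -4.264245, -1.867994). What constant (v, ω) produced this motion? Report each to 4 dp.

Δθ = -1.867994 − -2.617994 = 0.750000
ω = Δθ/dt = 0.750000/1.0 = 0.7500
R = −Δy/(cos θ' − cos θ) = 1.3333
v = R·ω = 1.3333·0.7500 = 1.0000

v = 1.0000, ω = 0.7500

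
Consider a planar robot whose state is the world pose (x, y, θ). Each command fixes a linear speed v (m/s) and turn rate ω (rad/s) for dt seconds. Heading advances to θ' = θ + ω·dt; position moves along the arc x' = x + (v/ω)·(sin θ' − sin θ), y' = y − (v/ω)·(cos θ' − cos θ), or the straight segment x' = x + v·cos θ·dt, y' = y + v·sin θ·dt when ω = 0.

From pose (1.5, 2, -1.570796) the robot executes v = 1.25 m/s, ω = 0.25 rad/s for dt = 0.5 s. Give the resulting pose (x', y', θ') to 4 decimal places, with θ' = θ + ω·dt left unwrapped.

θ' = -1.5708 + 0.25·0.5 = -1.4458
R = v/ω = 1.25/0.25 = 5.0000
x' = 1.5 + 5.0000·(sin -1.4458 − sin -1.5708) = 1.5390
y' = 2 − 5.0000·(cos -1.4458 − cos -1.5708) = 1.3766

(1.5390, 1.3766, -1.4458)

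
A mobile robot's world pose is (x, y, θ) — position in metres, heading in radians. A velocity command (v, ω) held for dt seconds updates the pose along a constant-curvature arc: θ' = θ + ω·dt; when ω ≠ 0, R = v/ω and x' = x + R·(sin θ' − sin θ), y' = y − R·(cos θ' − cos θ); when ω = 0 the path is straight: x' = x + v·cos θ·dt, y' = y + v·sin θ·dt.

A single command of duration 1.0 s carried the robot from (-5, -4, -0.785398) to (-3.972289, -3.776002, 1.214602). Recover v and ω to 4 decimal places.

Δθ = 1.214602 − -0.785398 = 2.000000
ω = Δθ/dt = 2.000000/1.0 = 2.0000
R = Δx/(sin θ' − sin θ) = 0.6250
v = R·ω = 0.6250·2.0000 = 1.2500

v = 1.2500, ω = 2.0000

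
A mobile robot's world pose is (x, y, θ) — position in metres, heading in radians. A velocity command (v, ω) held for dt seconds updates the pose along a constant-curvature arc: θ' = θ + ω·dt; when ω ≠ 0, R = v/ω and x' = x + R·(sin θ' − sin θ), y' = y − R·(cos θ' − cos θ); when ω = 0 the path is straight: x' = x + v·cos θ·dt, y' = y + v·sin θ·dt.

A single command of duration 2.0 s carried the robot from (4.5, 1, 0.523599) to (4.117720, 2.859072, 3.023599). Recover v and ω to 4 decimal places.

Δθ = 3.023599 − 0.523599 = 2.500000
ω = Δθ/dt = 2.500000/2.0 = 1.2500
R = −Δy/(cos θ' − cos θ) = 1.0000
v = R·ω = 1.0000·1.2500 = 1.2500

v = 1.2500, ω = 1.2500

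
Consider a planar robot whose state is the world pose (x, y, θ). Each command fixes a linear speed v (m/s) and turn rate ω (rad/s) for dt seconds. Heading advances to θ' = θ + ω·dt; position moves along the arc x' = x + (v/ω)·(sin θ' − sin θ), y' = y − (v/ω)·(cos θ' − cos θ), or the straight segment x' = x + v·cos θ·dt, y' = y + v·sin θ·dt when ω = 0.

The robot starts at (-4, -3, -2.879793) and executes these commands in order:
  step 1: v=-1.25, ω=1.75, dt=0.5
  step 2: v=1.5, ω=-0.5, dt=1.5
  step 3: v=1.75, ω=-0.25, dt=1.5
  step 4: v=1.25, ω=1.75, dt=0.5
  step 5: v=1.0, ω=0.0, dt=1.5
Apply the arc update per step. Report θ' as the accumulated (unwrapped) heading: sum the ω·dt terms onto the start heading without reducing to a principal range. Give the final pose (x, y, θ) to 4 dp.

step 1: θ'=-2.0048 (R=-0.7143) → pose (-3.5368, -2.6104, -2.0048)
step 2: θ'=-2.7548 (R=-3.0000) → pose (-5.1270, -4.1273, -2.7548)
step 3: θ'=-3.1298 (R=-7.0000) → pose (-7.6850, -4.6439, -3.1298)
step 4: θ'=-2.2548 (R=0.7143) → pose (-8.2302, -4.9068, -2.2548)
step 5: θ'=-2.2548 (straight) → pose (-9.1780, -6.0694, -2.2548)

(-9.1780, -6.0694, -2.2548)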